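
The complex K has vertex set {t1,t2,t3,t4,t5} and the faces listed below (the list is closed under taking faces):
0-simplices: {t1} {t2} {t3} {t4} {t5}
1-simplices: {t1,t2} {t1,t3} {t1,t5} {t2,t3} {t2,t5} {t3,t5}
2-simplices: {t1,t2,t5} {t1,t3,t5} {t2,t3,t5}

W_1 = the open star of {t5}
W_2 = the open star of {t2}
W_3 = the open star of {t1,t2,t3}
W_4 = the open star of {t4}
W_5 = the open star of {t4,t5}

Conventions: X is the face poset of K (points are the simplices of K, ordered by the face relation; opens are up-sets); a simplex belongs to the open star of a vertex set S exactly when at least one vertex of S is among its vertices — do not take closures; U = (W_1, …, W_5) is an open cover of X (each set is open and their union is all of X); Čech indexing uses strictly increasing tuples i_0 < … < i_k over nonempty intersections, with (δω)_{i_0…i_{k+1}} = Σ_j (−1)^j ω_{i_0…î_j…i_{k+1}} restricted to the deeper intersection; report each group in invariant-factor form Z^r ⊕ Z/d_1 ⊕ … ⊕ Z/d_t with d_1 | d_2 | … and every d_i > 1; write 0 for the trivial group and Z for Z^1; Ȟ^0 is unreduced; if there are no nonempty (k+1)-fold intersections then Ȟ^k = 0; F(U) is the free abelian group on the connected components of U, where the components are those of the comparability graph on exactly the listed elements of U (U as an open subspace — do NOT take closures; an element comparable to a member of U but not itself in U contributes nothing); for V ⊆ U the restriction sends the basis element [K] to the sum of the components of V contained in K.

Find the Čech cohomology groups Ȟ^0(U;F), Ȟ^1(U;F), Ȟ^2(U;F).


nerve of the cover:
  W1={{t5},{t1,t5},{t2,t5},{t3,t5},{t1,t2,t5},{t1,t3,t5},{t2,t3,t5}} W2={{t2},{t1,t2},{t2,t3},{t2,t5},{t1,t2,t5},{t2,t3,t5}} W3={{t1},{t2},{t3},{t1,t2},{t1,t3},{t1,t5},{t2,t3},{t2,t5},{t3,t5},{t1,t2,t5},{t1,t3,t5},{t2,t3,t5}} W4={{t4}} W5={{t4},{t5},{t1,t5},{t2,t5},{t3,t5},{t1,t2,t5},{t1,t3,t5},{t2,t3,t5}}
  W12={{t2,t5},{t1,t2,t5},{t2,t3,t5}} W13={{t1,t5},{t2,t5},{t3,t5},{t1,t2,t5},{t1,t3,t5},{t2,t3,t5}} W15={{t5},{t1,t5},{t2,t5},{t3,t5},{t1,t2,t5},{t1,t3,t5},{t2,t3,t5}} W23={{t2},{t1,t2},{t2,t3},{t2,t5},{t1,t2,t5},{t2,t3,t5}} W25={{t2,t5},{t1,t2,t5},{t2,t3,t5}} W35={{t1,t5},{t2,t5},{t3,t5},{t1,t2,t5},{t1,t3,t5},{t2,t3,t5}} W45={{t4}}
  W123={{t2,t5},{t1,t2,t5},{t2,t3,t5}} W125={{t2,t5},{t1,t2,t5},{t2,t3,t5}} W135={{t1,t5},{t2,t5},{t3,t5},{t1,t2,t5},{t1,t3,t5},{t2,t3,t5}} W235={{t2,t5},{t1,t2,t5},{t2,t3,t5}}
  W1235={{t2,t5},{t1,t2,t5},{t2,t3,t5}}
components per intersection:
  W1: {{t5},{t1,t5},{t2,t5},{t3,t5},{t1,t2,t5},{t1,t3,t5},{t2,t3,t5}}
  W2: {{t2},{t1,t2},{t2,t3},{t2,t5},{t1,t2,t5},{t2,t3,t5}}
  W3: {{t1},{t2},{t3},{t1,t2},{t1,t3},{t1,t5},{t2,t3},{t2,t5},{t3,t5},{t1,t2,t5},{t1,t3,t5},{t2,t3,t5}}
  W4: {{t4}}
  W5: {{t4}} {{t5},{t1,t5},{t2,t5},{t3,t5},{t1,t2,t5},{t1,t3,t5},{t2,t3,t5}}
  W12: {{t2,t5},{t1,t2,t5},{t2,t3,t5}}
  W13: {{t1,t5},{t2,t5},{t3,t5},{t1,t2,t5},{t1,t3,t5},{t2,t3,t5}}
  W15: {{t5},{t1,t5},{t2,t5},{t3,t5},{t1,t2,t5},{t1,t3,t5},{t2,t3,t5}}
  W23: {{t2},{t1,t2},{t2,t3},{t2,t5},{t1,t2,t5},{t2,t3,t5}}
  W25: {{t2,t5},{t1,t2,t5},{t2,t3,t5}}
  W35: {{t1,t5},{t2,t5},{t3,t5},{t1,t2,t5},{t1,t3,t5},{t2,t3,t5}}
  W45: {{t4}}
  W123: {{t2,t5},{t1,t2,t5},{t2,t3,t5}}
  W125: {{t2,t5},{t1,t2,t5},{t2,t3,t5}}
  W135: {{t1,t5},{t2,t5},{t3,t5},{t1,t2,t5},{t1,t3,t5},{t2,t3,t5}}
  W235: {{t2,t5},{t1,t2,t5},{t2,t3,t5}}
  W1235: {{t2,t5},{t1,t2,t5},{t2,t3,t5}}
C dims 6,7,4,1; δ0: rk 4, SNF 1^4; δ1: rk 3, SNF 1^3; δ2: rk 1, SNF 1^1
Ȟ^0 = (6 − 4) − 0 = 2, so Ȟ^0 ≅ Z^2
Ȟ^1 = (7 − 3) − 4 = 0, so Ȟ^1 ≅ 0
Ȟ^2 = (4 − 1) − 3 = 0, so Ȟ^2 ≅ 0

Ȟ^0(U;F) ≅ Z^2, Ȟ^1(U;F) ≅ 0, Ȟ^2(U;F) ≅ 0


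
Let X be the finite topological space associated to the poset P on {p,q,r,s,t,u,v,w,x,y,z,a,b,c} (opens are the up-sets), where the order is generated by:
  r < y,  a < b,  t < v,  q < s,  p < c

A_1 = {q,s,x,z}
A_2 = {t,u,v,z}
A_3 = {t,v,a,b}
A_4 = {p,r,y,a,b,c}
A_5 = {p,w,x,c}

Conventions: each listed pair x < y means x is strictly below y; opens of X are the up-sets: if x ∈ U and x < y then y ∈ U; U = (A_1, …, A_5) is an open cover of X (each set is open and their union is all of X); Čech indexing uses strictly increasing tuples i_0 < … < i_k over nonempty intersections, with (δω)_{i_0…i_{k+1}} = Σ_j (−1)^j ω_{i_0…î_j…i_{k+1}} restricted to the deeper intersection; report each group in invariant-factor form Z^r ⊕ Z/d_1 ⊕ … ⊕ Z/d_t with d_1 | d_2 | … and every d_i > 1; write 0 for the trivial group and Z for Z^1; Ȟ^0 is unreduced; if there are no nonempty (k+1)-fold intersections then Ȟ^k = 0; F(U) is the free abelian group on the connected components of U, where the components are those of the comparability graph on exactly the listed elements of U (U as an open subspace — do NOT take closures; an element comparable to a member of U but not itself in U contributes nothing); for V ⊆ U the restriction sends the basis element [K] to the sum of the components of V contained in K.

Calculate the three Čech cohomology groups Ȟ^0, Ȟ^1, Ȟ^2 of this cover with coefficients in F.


intersection data:
  A12={z} A15={x} A23={t,v} A34={a,b} A45={p,c}
components per intersection:
  A1: {q,s} {x} {z}
  A2: {t,v} {u} {z}
  A3: {t,v} {a,b}
  A4: {p,c} {r,y} {a,b}
  A5: {p,c} {w} {x}
  A12: {z}
  A15: {x}
  A23: {t,v}
  A34: {a,b}
  A45: {p,c}
C dims 14,5; δ0: rk 5, SNF 1^5
Ȟ^0 = (14 − 5) − 0 = 9, so Ȟ^0 ≅ Z^9
Ȟ^1 = (5 − 0) − 5 = 0, so Ȟ^1 ≅ 0
Ȟ^2 = (0 − 0) − 0 = 0, so Ȟ^2 ≅ 0

Ȟ^0 ≅ Z^9,  Ȟ^1 ≅ 0,  Ȟ^2 ≅ 0


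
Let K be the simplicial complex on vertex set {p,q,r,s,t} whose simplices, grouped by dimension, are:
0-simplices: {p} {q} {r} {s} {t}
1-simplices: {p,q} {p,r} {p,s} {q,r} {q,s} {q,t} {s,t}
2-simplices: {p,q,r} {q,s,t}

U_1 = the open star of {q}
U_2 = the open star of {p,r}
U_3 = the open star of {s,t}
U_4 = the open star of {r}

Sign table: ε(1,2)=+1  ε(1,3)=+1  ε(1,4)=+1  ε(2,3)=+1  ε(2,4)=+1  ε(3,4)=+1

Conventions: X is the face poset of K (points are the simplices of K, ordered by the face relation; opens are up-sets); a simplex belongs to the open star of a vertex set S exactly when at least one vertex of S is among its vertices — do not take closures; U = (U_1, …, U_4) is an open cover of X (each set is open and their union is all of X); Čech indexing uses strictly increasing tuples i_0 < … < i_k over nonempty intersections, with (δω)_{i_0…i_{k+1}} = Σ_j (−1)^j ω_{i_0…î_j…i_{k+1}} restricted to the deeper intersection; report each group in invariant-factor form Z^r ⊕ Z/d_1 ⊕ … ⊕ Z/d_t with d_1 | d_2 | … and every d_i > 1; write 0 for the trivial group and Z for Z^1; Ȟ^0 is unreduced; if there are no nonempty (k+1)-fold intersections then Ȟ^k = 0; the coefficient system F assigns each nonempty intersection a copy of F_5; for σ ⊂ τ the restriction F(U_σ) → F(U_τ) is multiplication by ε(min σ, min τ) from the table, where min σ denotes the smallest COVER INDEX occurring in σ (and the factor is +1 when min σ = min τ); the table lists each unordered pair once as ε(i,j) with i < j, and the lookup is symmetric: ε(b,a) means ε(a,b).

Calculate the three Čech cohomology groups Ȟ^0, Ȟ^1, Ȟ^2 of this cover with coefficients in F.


cover nerve:
  U1={{q},{p,q},{q,r},{q,s},{q,t},{p,q,r},{q,s,t}} U2={{p},{r},{p,q},{p,r},{p,s},{q,r},{p,q,r}} U3={{s},{t},{p,s},{q,s},{q,t},{s,t},{q,s,t}} U4={{r},{p,r},{q,r},{p,q,r}}
  U12={{p,q},{q,r},{p,q,r}} U13={{q,s},{q,t},{q,s,t}} U14={{q,r},{p,q,r}} U23={{p,s}} U24={{r},{p,r},{q,r},{p,q,r}}
  U124={{q,r},{p,q,r}}
C dims 4,5,1; δ0: rk_F5 3; δ1: rk_F5 1
Ȟ^0: (4−3)−0=1 ⇒ Z/5
Ȟ^1: (5−1)−3=1 ⇒ Z/5
Ȟ^2: (1−0)−1=0 ⇒ 0

Ȟ^0 = Z/5,  Ȟ^1 = Z/5,  Ȟ^2 = 0


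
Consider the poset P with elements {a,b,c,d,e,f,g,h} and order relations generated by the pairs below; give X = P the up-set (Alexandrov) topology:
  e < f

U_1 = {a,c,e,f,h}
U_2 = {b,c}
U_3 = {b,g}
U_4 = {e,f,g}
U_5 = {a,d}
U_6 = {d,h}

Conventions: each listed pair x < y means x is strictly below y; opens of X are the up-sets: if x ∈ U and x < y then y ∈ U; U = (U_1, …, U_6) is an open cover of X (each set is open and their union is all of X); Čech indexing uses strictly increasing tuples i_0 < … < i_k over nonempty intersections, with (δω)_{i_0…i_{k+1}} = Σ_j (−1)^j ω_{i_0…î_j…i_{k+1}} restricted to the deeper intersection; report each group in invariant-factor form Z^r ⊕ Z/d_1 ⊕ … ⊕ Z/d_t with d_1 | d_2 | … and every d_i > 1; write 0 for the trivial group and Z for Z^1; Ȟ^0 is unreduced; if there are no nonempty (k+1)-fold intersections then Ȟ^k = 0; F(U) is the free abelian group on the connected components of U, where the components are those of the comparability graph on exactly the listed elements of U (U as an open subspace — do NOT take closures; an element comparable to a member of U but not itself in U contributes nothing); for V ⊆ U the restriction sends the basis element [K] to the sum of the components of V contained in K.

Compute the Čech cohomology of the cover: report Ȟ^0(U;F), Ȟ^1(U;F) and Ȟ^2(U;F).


Ȟ^0 = Z^7, Ȟ^1 = 0 and Ȟ^2 = 0

nerve of the cover:
  U12={c} U14={e,f} U15={a} U16={h} U23={b} U34={g} U56={d}
components per intersection:
  U1: {a} {c} {e,f} {h}
  U2: {b} {c}
  U3: {b} {g}
  U4: {e,f} {g}
  U5: {a} {d}
  U6: {d} {h}
  U12: {c}
  U14: {e,f}
  U15: {a}
  U16: {h}
  U23: {b}
  U34: {g}
  U56: {d}
C dims 14,7; δ0: rk 7, SNF 1^7
Ȟ^0 = (14 − 7) − 0 = 7, so Ȟ^0 ≅ Z^7
Ȟ^1 = (7 − 0) − 7 = 0, so Ȟ^1 ≅ 0
Ȟ^2 = (0 − 0) − 0 = 0, so Ȟ^2 ≅ 0


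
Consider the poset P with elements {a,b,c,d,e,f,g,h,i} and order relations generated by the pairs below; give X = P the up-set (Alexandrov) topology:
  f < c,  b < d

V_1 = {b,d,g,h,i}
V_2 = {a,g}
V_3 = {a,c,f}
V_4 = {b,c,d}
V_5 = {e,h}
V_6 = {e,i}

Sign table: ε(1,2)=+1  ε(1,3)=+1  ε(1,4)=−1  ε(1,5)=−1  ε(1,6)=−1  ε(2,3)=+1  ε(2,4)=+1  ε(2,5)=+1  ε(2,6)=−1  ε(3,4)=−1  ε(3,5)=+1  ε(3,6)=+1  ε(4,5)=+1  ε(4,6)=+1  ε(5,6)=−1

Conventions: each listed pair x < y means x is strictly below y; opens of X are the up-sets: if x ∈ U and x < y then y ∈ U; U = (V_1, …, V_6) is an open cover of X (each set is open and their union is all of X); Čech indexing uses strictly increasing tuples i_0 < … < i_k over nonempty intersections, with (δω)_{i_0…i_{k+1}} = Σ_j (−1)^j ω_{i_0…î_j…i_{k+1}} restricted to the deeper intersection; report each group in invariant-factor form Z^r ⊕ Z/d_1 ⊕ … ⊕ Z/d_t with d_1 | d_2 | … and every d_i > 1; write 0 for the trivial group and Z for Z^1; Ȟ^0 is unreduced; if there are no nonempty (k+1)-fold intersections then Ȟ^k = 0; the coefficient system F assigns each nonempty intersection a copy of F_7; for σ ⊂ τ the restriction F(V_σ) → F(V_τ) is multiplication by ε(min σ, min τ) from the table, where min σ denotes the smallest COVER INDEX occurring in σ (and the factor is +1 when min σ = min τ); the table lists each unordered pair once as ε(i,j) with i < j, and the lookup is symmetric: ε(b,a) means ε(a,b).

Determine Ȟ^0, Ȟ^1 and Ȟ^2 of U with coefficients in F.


nonempty intersections:
  V12={g} V14={b,d} V15={h} V16={i} V23={a} V34={c} V56={e}
C dims 6,7; δ0: rk_F7 6
Ȟ^0: (6−6)−0=0 ⇒ 0
Ȟ^1: (7−0)−6=1 ⇒ Z/7
Ȟ^2: (0−0)−0=0 ⇒ 0

Ȟ^0 = 0, Ȟ^1 = Z/7 and Ȟ^2 = 0


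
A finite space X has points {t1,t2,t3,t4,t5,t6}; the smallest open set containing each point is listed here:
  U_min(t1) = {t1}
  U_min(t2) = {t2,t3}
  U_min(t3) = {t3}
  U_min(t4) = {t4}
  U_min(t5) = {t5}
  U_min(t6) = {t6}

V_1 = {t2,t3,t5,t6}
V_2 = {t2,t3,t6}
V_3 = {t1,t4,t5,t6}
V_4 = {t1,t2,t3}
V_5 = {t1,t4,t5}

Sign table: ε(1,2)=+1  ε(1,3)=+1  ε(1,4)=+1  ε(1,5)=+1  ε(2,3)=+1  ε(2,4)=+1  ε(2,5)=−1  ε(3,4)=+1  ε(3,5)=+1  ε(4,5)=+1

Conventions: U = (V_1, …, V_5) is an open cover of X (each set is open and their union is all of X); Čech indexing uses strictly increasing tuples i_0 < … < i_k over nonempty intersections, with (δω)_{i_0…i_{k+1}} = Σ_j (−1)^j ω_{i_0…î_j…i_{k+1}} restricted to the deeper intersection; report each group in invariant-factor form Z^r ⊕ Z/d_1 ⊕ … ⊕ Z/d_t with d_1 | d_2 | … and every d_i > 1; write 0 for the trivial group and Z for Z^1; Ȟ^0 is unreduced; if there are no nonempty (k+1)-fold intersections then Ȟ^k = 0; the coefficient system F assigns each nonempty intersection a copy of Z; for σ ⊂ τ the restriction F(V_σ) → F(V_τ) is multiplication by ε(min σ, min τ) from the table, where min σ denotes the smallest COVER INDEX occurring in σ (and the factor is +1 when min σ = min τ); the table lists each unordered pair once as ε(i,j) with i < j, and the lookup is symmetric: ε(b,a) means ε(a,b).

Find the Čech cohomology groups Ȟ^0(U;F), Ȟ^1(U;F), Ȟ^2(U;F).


Ȟ^0 = Z; Ȟ^1 = Z; Ȟ^2 = 0

intersection data:
  V12={t2,t3,t6} V13={t5,t6} V14={t2,t3} V15={t5} V23={t6} V24={t2,t3} V34={t1} V35={t1,t4,t5} V45={t1}
  V123={t6} V124={t2,t3} V135={t5} V345={t1}
C dims 5,9,4; δ0: rk 4, SNF 1^4; δ1: rk 4, SNF 1^4
Ȟ^0 = (5 − 4) − 0 = 1, so Ȟ^0 ≅ Z
Ȟ^1 = (9 − 4) − 4 = 1, so Ȟ^1 ≅ Z
Ȟ^2 = (4 − 0) − 4 = 0, so Ȟ^2 ≅ 0


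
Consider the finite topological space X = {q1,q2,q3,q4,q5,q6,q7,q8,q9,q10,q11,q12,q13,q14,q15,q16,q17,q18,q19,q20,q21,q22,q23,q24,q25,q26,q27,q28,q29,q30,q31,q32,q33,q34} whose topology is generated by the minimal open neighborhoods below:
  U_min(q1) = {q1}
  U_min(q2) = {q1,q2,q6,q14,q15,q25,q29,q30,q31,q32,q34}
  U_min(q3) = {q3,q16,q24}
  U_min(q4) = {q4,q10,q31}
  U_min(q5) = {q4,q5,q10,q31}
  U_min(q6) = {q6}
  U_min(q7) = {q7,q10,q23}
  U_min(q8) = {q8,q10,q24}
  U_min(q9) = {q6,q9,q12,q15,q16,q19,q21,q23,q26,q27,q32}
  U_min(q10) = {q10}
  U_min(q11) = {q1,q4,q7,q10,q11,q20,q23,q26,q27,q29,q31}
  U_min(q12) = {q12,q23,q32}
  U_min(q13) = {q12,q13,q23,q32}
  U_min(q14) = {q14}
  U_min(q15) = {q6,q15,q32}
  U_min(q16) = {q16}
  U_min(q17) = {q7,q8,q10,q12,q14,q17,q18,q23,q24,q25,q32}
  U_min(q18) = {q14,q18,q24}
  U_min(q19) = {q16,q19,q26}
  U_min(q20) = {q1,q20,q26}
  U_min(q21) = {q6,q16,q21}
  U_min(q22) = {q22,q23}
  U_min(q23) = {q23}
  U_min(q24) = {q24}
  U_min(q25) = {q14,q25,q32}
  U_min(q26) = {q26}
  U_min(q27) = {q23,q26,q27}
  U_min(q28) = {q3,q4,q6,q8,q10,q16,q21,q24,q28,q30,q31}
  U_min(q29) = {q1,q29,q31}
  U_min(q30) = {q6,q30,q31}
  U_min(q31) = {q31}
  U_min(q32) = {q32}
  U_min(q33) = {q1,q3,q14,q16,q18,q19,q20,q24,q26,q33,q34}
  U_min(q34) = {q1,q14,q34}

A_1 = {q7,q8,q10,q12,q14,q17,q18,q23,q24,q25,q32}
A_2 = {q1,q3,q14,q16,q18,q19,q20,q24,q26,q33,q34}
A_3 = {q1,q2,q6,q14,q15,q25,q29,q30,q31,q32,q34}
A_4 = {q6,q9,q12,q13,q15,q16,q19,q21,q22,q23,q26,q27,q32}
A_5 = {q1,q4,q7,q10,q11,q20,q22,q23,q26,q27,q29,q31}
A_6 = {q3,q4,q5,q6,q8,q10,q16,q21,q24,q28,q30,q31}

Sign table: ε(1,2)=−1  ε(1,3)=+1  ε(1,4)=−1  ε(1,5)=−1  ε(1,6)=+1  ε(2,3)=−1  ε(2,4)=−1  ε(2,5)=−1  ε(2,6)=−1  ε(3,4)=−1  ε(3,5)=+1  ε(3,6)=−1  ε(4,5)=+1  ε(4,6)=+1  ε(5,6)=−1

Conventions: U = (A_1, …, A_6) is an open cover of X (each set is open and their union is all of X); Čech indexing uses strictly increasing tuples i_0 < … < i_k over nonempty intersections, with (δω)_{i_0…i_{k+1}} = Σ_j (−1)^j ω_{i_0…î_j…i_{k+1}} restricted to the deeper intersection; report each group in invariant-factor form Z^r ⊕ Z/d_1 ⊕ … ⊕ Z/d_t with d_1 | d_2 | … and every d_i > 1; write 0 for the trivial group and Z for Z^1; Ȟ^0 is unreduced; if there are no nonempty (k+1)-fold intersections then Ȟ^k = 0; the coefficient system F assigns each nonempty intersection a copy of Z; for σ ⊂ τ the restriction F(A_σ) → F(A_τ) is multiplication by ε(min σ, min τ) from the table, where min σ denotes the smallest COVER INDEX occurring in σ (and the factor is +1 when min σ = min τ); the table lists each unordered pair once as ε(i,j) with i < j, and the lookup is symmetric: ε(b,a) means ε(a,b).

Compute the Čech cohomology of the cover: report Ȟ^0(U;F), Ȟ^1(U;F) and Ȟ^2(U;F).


Ȟ^0(U;F) ≅ 0, Ȟ^1(U;F) ≅ Z/2, Ȟ^2(U;F) ≅ Z

nonempty overlaps:
  A12={q14,q18,q24} A13={q14,q25,q32} A14={q12,q23,q32} A15={q7,q10,q23} A16={q8,q10,q24} A23={q1,q14,q34} A24={q16,q19,q26} A25={q1,q20,q26} A26={q3,q16,q24} A34={q6,q15,q32} A35={q1,q29,q31} A36={q6,q30,q31} A45={q22,q23,q26,q27} A46={q6,q16,q21} A56={q4,q10,q31}
  A123={q14} A126={q24} A134={q32} A145={q23} A156={q10} A235={q1} A245={q26} A246={q16} A346={q6} A356={q31}
C dims 6,15,10; δ0: rk 6, SNF 1^5·2; δ1: rk 9, SNF 1^9
degree 0: 6−6−0 = 0 → Ȟ^0 ≅ 0
degree 1: 15−9−6 = 0 plus torsion [2] → Ȟ^1 ≅ Z/2
degree 2: 10−0−9 = 1 → Ȟ^2 ≅ Z


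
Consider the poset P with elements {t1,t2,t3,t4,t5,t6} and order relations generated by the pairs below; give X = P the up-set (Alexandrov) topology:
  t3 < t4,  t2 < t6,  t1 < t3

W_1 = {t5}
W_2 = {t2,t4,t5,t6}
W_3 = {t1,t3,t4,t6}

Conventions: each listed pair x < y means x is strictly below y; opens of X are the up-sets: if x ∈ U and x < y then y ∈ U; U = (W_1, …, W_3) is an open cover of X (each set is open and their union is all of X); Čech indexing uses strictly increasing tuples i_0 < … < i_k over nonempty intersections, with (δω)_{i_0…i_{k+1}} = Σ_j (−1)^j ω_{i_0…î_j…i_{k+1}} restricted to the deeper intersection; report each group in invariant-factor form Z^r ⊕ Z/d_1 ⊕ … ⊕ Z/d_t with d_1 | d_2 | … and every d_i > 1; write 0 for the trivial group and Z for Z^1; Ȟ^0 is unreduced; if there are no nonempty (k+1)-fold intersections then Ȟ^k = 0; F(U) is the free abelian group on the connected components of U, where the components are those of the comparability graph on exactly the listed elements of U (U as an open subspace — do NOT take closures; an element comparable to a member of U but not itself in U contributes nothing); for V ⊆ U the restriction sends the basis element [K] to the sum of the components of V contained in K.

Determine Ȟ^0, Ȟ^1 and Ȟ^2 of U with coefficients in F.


nonempty overlaps:
  W12={t5} W23={t4,t6}
components per intersection:
  W1: {t5}
  W2: {t2,t6} {t4} {t5}
  W3: {t1,t3,t4} {t6}
  W12: {t5}
  W23: {t4} {t6}
C dims 6,3; δ0: rk 3, SNF 1^3
degree 0: 6−3−0 = 3 → Ȟ^0 ≅ Z^3
degree 1: 3−0−3 = 0 → Ȟ^1 ≅ 0
degree 2: 0−0−0 = 0 → Ȟ^2 ≅ 0

Ȟ^0 ≅ Z^3,  Ȟ^1 ≅ 0,  Ȟ^2 ≅ 0


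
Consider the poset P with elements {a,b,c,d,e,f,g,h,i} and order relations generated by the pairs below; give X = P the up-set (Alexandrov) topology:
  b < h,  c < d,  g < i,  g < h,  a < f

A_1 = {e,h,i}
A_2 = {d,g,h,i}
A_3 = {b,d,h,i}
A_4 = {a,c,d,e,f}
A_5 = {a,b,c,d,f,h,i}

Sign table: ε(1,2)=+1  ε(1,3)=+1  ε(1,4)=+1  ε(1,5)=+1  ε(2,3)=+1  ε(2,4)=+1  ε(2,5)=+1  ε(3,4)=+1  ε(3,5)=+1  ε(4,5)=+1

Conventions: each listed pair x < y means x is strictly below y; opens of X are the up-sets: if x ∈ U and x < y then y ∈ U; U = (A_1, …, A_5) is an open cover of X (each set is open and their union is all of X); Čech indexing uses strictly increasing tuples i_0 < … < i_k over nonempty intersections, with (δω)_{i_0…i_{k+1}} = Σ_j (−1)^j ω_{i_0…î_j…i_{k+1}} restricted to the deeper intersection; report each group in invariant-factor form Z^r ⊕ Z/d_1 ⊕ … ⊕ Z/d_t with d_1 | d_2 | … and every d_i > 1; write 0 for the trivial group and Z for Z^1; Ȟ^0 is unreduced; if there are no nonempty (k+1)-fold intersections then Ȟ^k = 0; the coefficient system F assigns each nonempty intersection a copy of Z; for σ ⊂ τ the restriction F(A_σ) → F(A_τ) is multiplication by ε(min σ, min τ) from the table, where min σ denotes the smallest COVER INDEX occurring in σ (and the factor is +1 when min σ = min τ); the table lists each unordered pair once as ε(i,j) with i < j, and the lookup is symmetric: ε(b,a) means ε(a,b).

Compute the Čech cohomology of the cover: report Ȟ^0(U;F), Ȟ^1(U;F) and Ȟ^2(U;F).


cover nerve:
  A12={h,i} A13={h,i} A14={e} A15={h,i} A23={d,h,i} A24={d} A25={d,h,i} A34={d} A35={b,d,h,i} A45={a,c,d,f}
  A123={h,i} A125={h,i} A135={h,i} A234={d} A235={d,h,i} A245={d} A345={d}
  A1235={h,i} A2345={d}
C dims 5,10,7,2; δ0: rk 4, SNF 1^4; δ1: rk 5, SNF 1^5; δ2: rk 2, SNF 1^2
Ȟ^0: (5−4)−0=1 ⇒ Z
Ȟ^1: (10−5)−4=1 ⇒ Z
Ȟ^2: (7−2)−5=0 ⇒ 0

Ȟ^0 = Z, Ȟ^1 = Z and Ȟ^2 = 0


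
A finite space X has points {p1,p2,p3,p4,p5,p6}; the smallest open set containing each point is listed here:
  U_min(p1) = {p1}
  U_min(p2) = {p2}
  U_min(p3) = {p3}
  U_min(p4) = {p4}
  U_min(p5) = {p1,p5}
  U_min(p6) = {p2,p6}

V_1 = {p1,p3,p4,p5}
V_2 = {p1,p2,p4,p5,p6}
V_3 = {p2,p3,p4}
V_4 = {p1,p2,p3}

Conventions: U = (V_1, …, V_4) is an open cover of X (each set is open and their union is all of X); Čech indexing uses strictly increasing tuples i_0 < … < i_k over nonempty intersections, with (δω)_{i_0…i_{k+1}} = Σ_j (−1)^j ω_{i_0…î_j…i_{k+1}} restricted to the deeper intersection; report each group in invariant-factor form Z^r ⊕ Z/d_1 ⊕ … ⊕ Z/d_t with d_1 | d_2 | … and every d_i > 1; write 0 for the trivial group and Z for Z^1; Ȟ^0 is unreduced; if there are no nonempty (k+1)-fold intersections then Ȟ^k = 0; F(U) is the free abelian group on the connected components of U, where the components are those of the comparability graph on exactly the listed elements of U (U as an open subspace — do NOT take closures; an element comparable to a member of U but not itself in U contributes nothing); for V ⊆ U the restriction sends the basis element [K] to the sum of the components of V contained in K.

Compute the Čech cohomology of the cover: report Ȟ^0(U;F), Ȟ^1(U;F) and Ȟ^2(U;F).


nonempty intersections:
  V12={p1,p4,p5} V13={p3,p4} V14={p1,p3} V23={p2,p4} V24={p1,p2} V34={p2,p3}
  V123={p4} V124={p1} V134={p3} V234={p2}
components per intersection:
  V1: {p1,p5} {p3} {p4}
  V2: {p1,p5} {p2,p6} {p4}
  V3: {p2} {p3} {p4}
  V4: {p1} {p2} {p3}
  V12: {p1,p5} {p4}
  V13: {p3} {p4}
  V14: {p1} {p3}
  V23: {p2} {p4}
  V24: {p1} {p2}
  V34: {p2} {p3}
  V123: {p4}
  V124: {p1}
  V134: {p3}
  V234: {p2}
C dims 12,12,4; δ0: rk 8, SNF 1^8; δ1: rk 4, SNF 1^4
Ȟ^0: (12−8)−0=4 ⇒ Z^4
Ȟ^1: (12−4)−8=0 ⇒ 0
Ȟ^2: (4−0)−4=0 ⇒ 0

Ȟ^0 = Z^4,  Ȟ^1 = 0,  Ȟ^2 = 0


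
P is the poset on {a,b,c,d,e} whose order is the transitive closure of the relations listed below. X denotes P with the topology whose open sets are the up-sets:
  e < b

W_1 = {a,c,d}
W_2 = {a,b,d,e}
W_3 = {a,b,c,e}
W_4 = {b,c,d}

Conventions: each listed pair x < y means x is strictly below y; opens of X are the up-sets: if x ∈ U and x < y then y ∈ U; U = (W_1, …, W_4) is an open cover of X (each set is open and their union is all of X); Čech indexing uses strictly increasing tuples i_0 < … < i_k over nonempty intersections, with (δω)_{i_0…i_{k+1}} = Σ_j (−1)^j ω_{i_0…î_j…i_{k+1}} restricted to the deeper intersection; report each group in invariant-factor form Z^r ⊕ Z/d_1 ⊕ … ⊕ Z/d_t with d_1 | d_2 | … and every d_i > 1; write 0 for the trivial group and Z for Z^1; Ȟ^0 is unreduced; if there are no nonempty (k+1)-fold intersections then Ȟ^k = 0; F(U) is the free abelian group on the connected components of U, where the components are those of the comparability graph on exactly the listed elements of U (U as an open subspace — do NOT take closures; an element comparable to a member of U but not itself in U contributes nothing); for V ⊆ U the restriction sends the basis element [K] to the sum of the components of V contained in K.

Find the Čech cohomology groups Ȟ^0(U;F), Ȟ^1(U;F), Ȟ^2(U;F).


Ȟ^0 ≅ Z^4,  Ȟ^1 ≅ 0,  Ȟ^2 ≅ 0

intersection data:
  W12={a,d} W13={a,c} W14={c,d} W23={a,b,e} W24={b,d} W34={b,c}
  W123={a} W124={d} W134={c} W234={b}
components per intersection:
  W1: {a} {c} {d}
  W2: {a} {b,e} {d}
  W3: {a} {b,e} {c}
  W4: {b} {c} {d}
  W12: {a} {d}
  W13: {a} {c}
  W14: {c} {d}
  W23: {a} {b,e}
  W24: {b} {d}
  W34: {b} {c}
  W123: {a}
  W124: {d}
  W134: {c}
  W234: {b}
C dims 12,12,4; δ0: rk 8, SNF 1^8; δ1: rk 4, SNF 1^4
Ȟ^0 = (12 − 8) − 0 = 4, so Ȟ^0 ≅ Z^4
Ȟ^1 = (12 − 4) − 8 = 0, so Ȟ^1 ≅ 0
Ȟ^2 = (4 − 0) − 4 = 0, so Ȟ^2 ≅ 0


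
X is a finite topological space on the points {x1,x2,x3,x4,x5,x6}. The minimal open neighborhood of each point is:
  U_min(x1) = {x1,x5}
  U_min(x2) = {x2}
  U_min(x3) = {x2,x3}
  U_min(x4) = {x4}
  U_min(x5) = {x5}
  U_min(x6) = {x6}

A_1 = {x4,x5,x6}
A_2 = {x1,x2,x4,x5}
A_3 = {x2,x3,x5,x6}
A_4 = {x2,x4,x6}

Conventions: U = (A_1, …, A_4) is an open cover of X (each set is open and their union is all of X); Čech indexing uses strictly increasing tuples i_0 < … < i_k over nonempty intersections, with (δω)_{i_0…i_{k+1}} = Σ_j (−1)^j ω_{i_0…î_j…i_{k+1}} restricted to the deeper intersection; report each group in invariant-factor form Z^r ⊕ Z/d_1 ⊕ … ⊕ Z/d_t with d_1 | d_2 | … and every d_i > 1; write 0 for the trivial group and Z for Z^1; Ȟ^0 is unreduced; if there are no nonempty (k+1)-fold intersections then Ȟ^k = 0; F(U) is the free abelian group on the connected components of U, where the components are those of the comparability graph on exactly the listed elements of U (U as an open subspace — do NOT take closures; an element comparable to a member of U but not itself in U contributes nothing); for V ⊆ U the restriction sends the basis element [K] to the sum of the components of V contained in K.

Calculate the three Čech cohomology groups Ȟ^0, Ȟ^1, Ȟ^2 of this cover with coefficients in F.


nerve of the cover:
  A12={x4,x5} A13={x5,x6} A14={x4,x6} A23={x2,x5} A24={x2,x4} A34={x2,x6}
  A123={x5} A124={x4} A134={x6} A234={x2}
components per intersection:
  A1: {x4} {x5} {x6}
  A2: {x1,x5} {x2} {x4}
  A3: {x2,x3} {x5} {x6}
  A4: {x2} {x4} {x6}
  A12: {x4} {x5}
  A13: {x5} {x6}
  A14: {x4} {x6}
  A23: {x2} {x5}
  A24: {x2} {x4}
  A34: {x2} {x6}
  A123: {x5}
  A124: {x4}
  A134: {x6}
  A234: {x2}
C dims 12,12,4; δ0: rk 8, SNF 1^8; δ1: rk 4, SNF 1^4
Ȟ^0 = (12 − 8) − 0 = 4, so Ȟ^0 ≅ Z^4
Ȟ^1 = (12 − 4) − 8 = 0, so Ȟ^1 ≅ 0
Ȟ^2 = (4 − 0) − 4 = 0, so Ȟ^2 ≅ 0

Ȟ^0(U;F) ≅ Z^4,  Ȟ^1(U;F) ≅ 0,  Ȟ^2(U;F) ≅ 0


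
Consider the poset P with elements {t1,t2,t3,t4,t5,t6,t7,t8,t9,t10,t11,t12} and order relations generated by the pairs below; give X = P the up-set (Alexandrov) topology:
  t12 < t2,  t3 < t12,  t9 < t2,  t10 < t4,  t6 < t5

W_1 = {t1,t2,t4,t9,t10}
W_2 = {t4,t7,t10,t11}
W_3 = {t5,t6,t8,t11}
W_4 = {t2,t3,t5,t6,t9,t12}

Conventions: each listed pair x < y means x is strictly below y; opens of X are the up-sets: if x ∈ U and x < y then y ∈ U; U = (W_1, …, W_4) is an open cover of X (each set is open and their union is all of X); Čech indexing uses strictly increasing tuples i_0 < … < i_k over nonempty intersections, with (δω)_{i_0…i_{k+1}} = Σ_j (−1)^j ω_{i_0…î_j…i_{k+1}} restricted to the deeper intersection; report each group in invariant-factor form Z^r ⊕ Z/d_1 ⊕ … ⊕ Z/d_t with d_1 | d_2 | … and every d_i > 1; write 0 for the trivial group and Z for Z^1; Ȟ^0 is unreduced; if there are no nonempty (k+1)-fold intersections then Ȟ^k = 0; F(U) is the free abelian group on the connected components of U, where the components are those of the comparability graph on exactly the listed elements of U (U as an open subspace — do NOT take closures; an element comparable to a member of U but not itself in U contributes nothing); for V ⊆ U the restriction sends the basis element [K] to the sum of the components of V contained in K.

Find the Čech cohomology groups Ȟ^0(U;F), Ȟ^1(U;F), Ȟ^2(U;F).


Ȟ^0 = Z^7, Ȟ^1 = 0 and Ȟ^2 = 0

nonempty intersections:
  W12={t4,t10} W14={t2,t9} W23={t11} W34={t5,t6}
components per intersection:
  W1: {t1} {t2,t9} {t4,t10}
  W2: {t4,t10} {t7} {t11}
  W3: {t5,t6} {t8} {t11}
  W4: {t2,t3,t9,t12} {t5,t6}
  W12: {t4,t10}
  W14: {t2,t9}
  W23: {t11}
  W34: {t5,t6}
C dims 11,4; δ0: rk 4, SNF 1^4
Ȟ^0: (11−4)−0=7 ⇒ Z^7
Ȟ^1: (4−0)−4=0 ⇒ 0
Ȟ^2: (0−0)−0=0 ⇒ 0


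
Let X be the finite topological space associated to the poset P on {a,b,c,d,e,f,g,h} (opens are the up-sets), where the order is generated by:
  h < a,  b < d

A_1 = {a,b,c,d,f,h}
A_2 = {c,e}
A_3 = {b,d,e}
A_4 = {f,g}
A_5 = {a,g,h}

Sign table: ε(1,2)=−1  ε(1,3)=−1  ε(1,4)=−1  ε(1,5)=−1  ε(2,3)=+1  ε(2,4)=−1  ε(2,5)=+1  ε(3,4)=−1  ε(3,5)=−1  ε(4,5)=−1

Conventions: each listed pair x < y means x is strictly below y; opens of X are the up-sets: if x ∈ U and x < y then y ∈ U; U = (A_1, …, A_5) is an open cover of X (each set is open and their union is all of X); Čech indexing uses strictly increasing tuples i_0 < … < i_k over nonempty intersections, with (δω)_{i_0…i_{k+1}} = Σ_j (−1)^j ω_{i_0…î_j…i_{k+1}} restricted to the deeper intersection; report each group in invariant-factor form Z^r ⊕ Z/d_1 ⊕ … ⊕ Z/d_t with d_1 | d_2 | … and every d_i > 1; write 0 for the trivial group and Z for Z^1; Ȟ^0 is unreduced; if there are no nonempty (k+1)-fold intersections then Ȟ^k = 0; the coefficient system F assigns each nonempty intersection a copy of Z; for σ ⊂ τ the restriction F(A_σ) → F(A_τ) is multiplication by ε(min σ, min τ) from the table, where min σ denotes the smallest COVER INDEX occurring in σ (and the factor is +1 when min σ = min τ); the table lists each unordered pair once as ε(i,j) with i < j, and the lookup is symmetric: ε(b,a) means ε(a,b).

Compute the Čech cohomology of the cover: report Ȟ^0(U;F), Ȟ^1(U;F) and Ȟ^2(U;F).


nonempty intersections:
  A12={c} A13={b,d} A14={f} A15={a,h} A23={e} A45={g}
C dims 5,6; δ0: rk 5, SNF 1^4·2
Ȟ^0: (5−5)−0=0 ⇒ 0
Ȟ^1: (6−0)−5=1 plus torsion [2] ⇒ Z ⊕ Z/2
Ȟ^2: (0−0)−0=0 ⇒ 0

Ȟ^0(U;F) ≅ 0, Ȟ^1(U;F) ≅ Z ⊕ Z/2, Ȟ^2(U;F) ≅ 0


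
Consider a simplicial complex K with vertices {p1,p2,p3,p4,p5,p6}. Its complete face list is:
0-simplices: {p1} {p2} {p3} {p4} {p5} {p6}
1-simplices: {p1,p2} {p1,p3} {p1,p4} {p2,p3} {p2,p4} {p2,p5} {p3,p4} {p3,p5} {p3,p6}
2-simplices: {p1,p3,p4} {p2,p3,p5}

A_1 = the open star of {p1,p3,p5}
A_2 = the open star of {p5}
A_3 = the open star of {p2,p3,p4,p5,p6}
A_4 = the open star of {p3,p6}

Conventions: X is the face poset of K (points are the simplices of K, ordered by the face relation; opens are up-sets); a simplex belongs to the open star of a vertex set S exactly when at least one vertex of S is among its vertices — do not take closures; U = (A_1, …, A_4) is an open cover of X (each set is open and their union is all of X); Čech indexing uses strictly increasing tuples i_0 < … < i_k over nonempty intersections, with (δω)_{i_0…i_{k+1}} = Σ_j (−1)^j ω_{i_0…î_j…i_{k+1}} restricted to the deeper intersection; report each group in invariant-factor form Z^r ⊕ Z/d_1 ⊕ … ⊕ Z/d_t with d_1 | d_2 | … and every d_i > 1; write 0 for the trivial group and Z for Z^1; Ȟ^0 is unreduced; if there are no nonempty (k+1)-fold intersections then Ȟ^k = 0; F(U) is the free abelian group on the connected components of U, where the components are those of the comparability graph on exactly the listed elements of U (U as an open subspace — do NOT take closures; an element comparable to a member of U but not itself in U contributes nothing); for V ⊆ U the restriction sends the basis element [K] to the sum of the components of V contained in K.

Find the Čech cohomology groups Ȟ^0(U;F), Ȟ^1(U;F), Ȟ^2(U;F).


Ȟ^0 = Z, Ȟ^1 = Z, Ȟ^2 = 0

cover nerve:
  A1={{p1},{p3},{p5},{p1,p2},{p1,p3},{p1,p4},{p2,p3},{p2,p5},{p3,p4},{p3,p5},{p3,p6},{p1,p3,p4},{p2,p3,p5}} A2={{p5},{p2,p5},{p3,p5},{p2,p3,p5}} A3={{p2},{p3},{p4},{p5},{p6},{p1,p2},{p1,p3},{p1,p4},{p2,p3},{p2,p4},{p2,p5},{p3,p4},{p3,p5},{p3,p6},{p1,p3,p4},{p2,p3,p5}} A4={{p3},{p6},{p1,p3},{p2,p3},{p3,p4},{p3,p5},{p3,p6},{p1,p3,p4},{p2,p3,p5}}
  A12={{p5},{p2,p5},{p3,p5},{p2,p3,p5}} A13={{p3},{p5},{p1,p2},{p1,p3},{p1,p4},{p2,p3},{p2,p5},{p3,p4},{p3,p5},{p3,p6},{p1,p3,p4},{p2,p3,p5}} A14={{p3},{p1,p3},{p2,p3},{p3,p4},{p3,p5},{p3,p6},{p1,p3,p4},{p2,p3,p5}} A23={{p5},{p2,p5},{p3,p5},{p2,p3,p5}} A24={{p3,p5},{p2,p3,p5}} A34={{p3},{p6},{p1,p3},{p2,p3},{p3,p4},{p3,p5},{p3,p6},{p1,p3,p4},{p2,p3,p5}}
  A123={{p5},{p2,p5},{p3,p5},{p2,p3,p5}} A124={{p3,p5},{p2,p3,p5}} A134={{p3},{p1,p3},{p2,p3},{p3,p4},{p3,p5},{p3,p6},{p1,p3,p4},{p2,p3,p5}} A234={{p3,p5},{p2,p3,p5}}
  A1234={{p3,p5},{p2,p3,p5}}
components per intersection:
  A1: {{p1},{p3},{p5},{p1,p2},{p1,p3},{p1,p4},{p2,p3},{p2,p5},{p3,p4},{p3,p5},{p3,p6},{p1,p3,p4},{p2,p3,p5}}
  A2: {{p5},{p2,p5},{p3,p5},{p2,p3,p5}}
  A3: {{p2},{p3},{p4},{p5},{p6},{p1,p2},{p1,p3},{p1,p4},{p2,p3},{p2,p4},{p2,p5},{p3,p4},{p3,p5},{p3,p6},{p1,p3,p4},{p2,p3,p5}}
  A4: {{p3},{p6},{p1,p3},{p2,p3},{p3,p4},{p3,p5},{p3,p6},{p1,p3,p4},{p2,p3,p5}}
  A12: {{p5},{p2,p5},{p3,p5},{p2,p3,p5}}
  A13: {{p3},{p5},{p1,p3},{p1,p4},{p2,p3},{p2,p5},{p3,p4},{p3,p5},{p3,p6},{p1,p3,p4},{p2,p3,p5}} {{p1,p2}}
  A14: {{p3},{p1,p3},{p2,p3},{p3,p4},{p3,p5},{p3,p6},{p1,p3,p4},{p2,p3,p5}}
  A23: {{p5},{p2,p5},{p3,p5},{p2,p3,p5}}
  A24: {{p3,p5},{p2,p3,p5}}
  A34: {{p3},{p6},{p1,p3},{p2,p3},{p3,p4},{p3,p5},{p3,p6},{p1,p3,p4},{p2,p3,p5}}
  A123: {{p5},{p2,p5},{p3,p5},{p2,p3,p5}}
  A124: {{p3,p5},{p2,p3,p5}}
  A134: {{p3},{p1,p3},{p2,p3},{p3,p4},{p3,p5},{p3,p6},{p1,p3,p4},{p2,p3,p5}}
  A234: {{p3,p5},{p2,p3,p5}}
  A1234: {{p3,p5},{p2,p3,p5}}
C dims 4,7,4,1; δ0: rk 3, SNF 1^3; δ1: rk 3, SNF 1^3; δ2: rk 1, SNF 1^1
Ȟ^0: (4−3)−0=1 ⇒ Z
Ȟ^1: (7−3)−3=1 ⇒ Z
Ȟ^2: (4−1)−3=0 ⇒ 0


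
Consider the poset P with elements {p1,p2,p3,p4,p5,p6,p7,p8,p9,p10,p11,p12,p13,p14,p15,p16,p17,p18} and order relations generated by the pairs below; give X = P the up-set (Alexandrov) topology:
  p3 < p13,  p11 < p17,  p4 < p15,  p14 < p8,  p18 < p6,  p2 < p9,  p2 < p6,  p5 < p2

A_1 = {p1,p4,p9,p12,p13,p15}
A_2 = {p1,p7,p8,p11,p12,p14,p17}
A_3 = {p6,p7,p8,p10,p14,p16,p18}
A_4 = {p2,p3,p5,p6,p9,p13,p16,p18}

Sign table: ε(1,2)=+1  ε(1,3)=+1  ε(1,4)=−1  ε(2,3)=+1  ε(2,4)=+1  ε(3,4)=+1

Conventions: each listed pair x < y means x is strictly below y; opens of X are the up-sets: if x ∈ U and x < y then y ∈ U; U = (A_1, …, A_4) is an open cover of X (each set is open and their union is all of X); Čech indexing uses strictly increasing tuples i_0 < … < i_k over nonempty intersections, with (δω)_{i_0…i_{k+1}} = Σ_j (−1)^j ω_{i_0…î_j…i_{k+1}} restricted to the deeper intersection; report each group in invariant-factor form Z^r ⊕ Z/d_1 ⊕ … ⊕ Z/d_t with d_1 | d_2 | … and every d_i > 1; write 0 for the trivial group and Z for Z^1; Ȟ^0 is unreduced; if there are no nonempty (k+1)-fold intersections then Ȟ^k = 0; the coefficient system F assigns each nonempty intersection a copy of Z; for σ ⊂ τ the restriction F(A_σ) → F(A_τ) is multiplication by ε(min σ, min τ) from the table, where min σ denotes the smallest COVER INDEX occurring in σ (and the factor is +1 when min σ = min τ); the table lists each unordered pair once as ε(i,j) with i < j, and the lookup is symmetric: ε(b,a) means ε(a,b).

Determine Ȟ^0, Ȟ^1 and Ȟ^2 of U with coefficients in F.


nerve simplices:
  A12={p1,p12} A14={p9,p13} A23={p7,p8,p14} A34={p6,p16,p18}
C dims 4,4; δ0: rk 4, SNF 1^3·2
degree 0: 4−4−0 = 0 → Ȟ^0 ≅ 0
degree 1: 4−0−4 = 0 plus torsion [2] → Ȟ^1 ≅ Z/2
degree 2: 0−0−0 = 0 → Ȟ^2 ≅ 0

Ȟ^0(U;F) ≅ 0, Ȟ^1(U;F) ≅ Z/2, Ȟ^2(U;F) ≅ 0


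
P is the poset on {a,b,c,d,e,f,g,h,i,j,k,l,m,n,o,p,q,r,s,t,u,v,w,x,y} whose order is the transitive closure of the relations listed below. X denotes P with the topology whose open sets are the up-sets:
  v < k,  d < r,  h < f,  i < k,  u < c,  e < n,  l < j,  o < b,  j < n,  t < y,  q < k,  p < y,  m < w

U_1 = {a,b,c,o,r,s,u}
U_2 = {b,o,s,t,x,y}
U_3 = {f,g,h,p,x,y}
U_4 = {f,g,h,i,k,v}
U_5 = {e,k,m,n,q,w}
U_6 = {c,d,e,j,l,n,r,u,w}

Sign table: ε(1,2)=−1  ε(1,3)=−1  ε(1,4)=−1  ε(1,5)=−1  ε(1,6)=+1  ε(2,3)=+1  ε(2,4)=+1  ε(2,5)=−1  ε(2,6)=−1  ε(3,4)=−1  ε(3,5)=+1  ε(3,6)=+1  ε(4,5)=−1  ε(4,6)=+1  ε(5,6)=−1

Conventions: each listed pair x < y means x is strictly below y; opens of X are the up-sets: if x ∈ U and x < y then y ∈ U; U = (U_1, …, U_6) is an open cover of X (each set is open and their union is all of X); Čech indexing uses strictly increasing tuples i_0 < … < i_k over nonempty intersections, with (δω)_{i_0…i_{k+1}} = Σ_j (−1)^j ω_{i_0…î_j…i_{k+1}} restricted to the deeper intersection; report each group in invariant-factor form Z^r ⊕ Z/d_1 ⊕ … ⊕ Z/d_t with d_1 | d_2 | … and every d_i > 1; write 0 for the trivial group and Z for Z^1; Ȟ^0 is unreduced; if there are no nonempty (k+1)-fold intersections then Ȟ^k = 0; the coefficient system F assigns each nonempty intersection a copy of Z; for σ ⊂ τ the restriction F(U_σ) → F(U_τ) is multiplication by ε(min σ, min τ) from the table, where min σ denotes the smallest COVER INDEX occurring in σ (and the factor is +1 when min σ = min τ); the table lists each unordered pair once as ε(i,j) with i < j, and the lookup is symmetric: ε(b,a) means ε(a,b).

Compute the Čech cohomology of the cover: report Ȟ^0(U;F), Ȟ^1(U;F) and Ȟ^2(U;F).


nerve of the cover:
  U12={b,o,s} U16={c,r,u} U23={x,y} U34={f,g,h} U45={k} U56={e,n,w}
C dims 6,6; δ0: rk 5, SNF 1^5
Ȟ^0 = (6 − 5) − 0 = 1, so Ȟ^0 ≅ Z
Ȟ^1 = (6 − 0) − 5 = 1, so Ȟ^1 ≅ Z
Ȟ^2 = (0 − 0) − 0 = 0, so Ȟ^2 ≅ 0

Ȟ^0 ≅ Z; Ȟ^1 ≅ Z; Ȟ^2 ≅ 0


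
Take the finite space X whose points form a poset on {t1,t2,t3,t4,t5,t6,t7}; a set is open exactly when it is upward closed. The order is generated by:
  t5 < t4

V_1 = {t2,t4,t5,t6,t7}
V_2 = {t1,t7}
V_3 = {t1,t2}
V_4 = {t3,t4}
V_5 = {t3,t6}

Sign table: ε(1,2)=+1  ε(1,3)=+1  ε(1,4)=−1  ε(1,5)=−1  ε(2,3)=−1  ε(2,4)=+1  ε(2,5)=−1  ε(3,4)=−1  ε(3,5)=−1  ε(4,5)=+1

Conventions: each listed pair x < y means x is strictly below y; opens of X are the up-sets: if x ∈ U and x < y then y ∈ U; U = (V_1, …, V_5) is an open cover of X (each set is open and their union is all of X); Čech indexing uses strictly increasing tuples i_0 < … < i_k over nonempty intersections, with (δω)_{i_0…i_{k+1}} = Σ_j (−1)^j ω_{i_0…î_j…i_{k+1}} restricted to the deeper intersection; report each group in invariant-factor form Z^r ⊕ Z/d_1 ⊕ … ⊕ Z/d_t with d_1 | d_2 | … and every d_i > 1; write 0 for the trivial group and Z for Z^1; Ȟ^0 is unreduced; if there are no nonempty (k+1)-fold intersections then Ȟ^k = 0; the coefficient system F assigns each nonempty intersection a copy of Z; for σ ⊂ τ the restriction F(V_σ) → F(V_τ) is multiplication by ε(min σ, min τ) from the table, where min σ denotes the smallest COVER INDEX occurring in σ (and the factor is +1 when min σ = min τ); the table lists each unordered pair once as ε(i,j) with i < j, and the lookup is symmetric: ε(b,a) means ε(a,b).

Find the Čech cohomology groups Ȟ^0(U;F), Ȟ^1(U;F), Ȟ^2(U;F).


cover nerve:
  V12={t7} V13={t2} V14={t4} V15={t6} V23={t1} V45={t3}
C dims 5,6; δ0: rk 5, SNF 1^4·2
Ȟ^0: (5−5)−0=0 ⇒ 0
Ȟ^1: (6−0)−5=1 plus torsion [2] ⇒ Z ⊕ Z/2
Ȟ^2: (0−0)−0=0 ⇒ 0

Ȟ^0 ≅ 0, Ȟ^1 ≅ Z ⊕ Z/2 and Ȟ^2 ≅ 0


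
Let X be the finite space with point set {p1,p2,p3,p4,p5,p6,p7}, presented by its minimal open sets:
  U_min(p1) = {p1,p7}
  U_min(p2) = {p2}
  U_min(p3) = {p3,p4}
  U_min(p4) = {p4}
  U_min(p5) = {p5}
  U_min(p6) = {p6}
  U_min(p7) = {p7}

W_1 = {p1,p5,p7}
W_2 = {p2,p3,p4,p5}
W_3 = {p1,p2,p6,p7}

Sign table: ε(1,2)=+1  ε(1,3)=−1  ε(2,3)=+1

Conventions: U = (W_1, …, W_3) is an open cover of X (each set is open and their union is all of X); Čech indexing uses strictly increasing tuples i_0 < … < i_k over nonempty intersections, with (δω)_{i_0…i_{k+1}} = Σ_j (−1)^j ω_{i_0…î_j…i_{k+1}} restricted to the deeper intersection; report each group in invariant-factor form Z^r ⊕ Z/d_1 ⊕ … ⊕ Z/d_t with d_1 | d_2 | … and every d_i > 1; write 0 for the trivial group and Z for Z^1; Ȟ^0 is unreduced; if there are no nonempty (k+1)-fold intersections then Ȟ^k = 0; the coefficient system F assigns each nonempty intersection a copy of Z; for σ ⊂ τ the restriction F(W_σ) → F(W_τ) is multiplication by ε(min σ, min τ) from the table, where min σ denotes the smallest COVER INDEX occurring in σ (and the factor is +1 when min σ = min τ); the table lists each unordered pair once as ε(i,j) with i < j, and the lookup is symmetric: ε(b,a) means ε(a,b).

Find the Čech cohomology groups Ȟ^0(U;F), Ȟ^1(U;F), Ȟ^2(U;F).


nonempty overlaps:
  W12={p5} W13={p1,p7} W23={p2}
C dims 3,3; δ0: rk 3, SNF 1^2·2
degree 0: 3−3−0 = 0 → Ȟ^0 ≅ 0
degree 1: 3−0−3 = 0 plus torsion [2] → Ȟ^1 ≅ Z/2
degree 2: 0−0−0 = 0 → Ȟ^2 ≅ 0

Ȟ^0(U;F) ≅ 0, Ȟ^1(U;F) ≅ Z/2, Ȟ^2(U;F) ≅ 0
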